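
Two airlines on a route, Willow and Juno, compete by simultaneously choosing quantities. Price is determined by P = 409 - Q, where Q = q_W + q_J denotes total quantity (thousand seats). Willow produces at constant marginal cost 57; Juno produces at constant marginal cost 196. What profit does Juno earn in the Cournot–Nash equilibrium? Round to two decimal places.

608.44

Willow's profit: π_W = (409 - Q)q_W - (57q_W). Setting ∂π_W/∂q_W = 0: 352 - 2q_W - (q_J) = 0.
Juno's profit: π_J = (409 - Q)q_J - (196q_J). Setting ∂π_J/∂q_J = 0: 213 - 2q_J - (q_W) = 0.
So q_W = (352 - q_J)/2 and q_J = (213 - q_W)/2.
Solving the pair: q_W = 491/3, q_J = 74/3.
Price P = 409 - 565/3 = 662/3.
Juno's profit: (662/3 - 196)·(74/3) = 608.4444.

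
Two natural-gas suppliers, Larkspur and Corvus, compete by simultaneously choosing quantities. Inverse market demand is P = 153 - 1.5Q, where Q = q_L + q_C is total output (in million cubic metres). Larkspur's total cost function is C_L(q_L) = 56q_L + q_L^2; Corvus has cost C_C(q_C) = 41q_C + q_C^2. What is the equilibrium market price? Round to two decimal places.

Larkspur's profit: π_L = (153 - 1.5Q)q_L - (56q_L + q_L²). Setting ∂π_L/∂q_L = 0: 97 - 5q_L - (3/2)(q_C) = 0.
Corvus's first-order condition: 112 - 5q_C - (3/2)(q_L) = 0.
Rearranging gives the reaction functions q_L = (97 - (3/2)q_C)/5 and q_C = (112 - (3/2)q_L)/5.
Substituting one into the other gives q_L = 1268/91 and q_C = 1658/91.
Total output Q = 418/13, so price P = 153 - (3/2)·(418/13) = 1362/13.

104.77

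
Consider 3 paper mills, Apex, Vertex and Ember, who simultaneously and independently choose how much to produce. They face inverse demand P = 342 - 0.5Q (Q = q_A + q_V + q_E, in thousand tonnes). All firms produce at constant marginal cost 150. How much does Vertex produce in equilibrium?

96

Each firm earns π_i = (342 - 0.5Q)q_i - 150q_i.
Setting ∂π_i/∂q_i = 0 with rivals' quantities fixed: 192 - q_i - (1/2)·Σ_{j≠i} q_j = 0.
With identical firms every q_j equals q_i, so Σ_{j≠i} q_j = 2q_i and 192 = 2q_i, giving q_i = 96.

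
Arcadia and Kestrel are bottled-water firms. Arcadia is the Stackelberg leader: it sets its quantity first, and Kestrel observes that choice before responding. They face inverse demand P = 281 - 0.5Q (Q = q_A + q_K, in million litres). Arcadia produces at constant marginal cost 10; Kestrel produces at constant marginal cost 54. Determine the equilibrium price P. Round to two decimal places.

88.75

The follower Kestrel best-responds to any q_A: π_K = (281 - 0.5Q)q_K - 54q_K.
∂π_K/∂q_K = 227 - (1/2)q_A - q_K = 0 gives the reaction function q_K = (227 - (1/2)q_A).
The leader anticipates this reaction. Substituting into P = 281 - 0.5Q gives P = 335/2 - (1/4)q_A, so π_A = (335/2 - (1/4)q_A)q_A - 10q_A.
Maximising: ∂π_A/∂q_A = 315/2 - (1/2)q_A = 0, giving q_A = 315.
Then q_K = (227 - (1/2)·315) = 139/2.
Total output Q = 769/2, so price P = 281 - (1/2)·(769/2) = 355/4.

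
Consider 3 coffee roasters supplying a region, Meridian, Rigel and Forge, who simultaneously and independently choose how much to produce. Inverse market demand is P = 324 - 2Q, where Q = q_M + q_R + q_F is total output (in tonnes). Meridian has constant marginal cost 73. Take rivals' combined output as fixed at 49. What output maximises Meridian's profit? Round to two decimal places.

38.25

With rivals' combined output fixed at 49, Meridian's profit is π_M = (324 - 2·49 - 2q_M)q_M - (73q_M) = (226 - 2q_M)q_M - (73q_M).
∂π_M/∂q_M = 153 - 4q_M = 0, so q_M = 153/4.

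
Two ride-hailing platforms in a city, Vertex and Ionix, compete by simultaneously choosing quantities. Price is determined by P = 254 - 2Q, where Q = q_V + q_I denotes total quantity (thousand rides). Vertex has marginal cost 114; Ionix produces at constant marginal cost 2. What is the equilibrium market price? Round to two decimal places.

Vertex's profit: π_V = (254 - 2Q)q_V - (114q_V). Setting ∂π_V/∂q_V = 0: 140 - 4q_V - 2(q_I) = 0.
Ionix's profit: π_I = (254 - 2Q)q_I - (2q_I). Setting ∂π_I/∂q_I = 0: 252 - 4q_I - 2(q_V) = 0.
Rearranging gives the reaction functions q_V = (140 - 2q_I)/4 and q_I = (252 - 2q_V)/4.
Solving the pair: q_V = 14/3, q_I = 182/3.
Total output Q = 196/3, so price P = 254 - 2·(196/3) = 370/3.

123.33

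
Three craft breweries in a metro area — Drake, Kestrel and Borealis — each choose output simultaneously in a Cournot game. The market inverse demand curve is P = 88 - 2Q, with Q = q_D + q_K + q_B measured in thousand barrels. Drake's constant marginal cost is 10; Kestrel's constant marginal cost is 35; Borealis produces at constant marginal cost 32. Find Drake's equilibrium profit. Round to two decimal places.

Drake's profit: π_D = (88 - 2Q)q_D - (10q_D). Setting ∂π_D/∂q_D = 0: 78 - 4q_D - 2(q_K + q_B) = 0.
Kestrel's first-order condition: 53 - 4q_K - 2(q_D + q_B) = 0.
Borealis's first-order condition: 56 - 4q_B - 2(q_D + q_K) = 0.
Adding the 3 first-order conditions: 187 − 8Q = 0, so Q = 187/8.
Back-substituting: q_D = (78 − 187/4)/2 = 125/8, q_K = (53 − 187/4)/2 = 25/8, q_B = (56 − 187/4)/2 = 37/8.
Price P = 88 - 2·(187/8) = 165/4.
Drake's profit: (165/4 - 10)·(125/8) = 488.2813.

488.28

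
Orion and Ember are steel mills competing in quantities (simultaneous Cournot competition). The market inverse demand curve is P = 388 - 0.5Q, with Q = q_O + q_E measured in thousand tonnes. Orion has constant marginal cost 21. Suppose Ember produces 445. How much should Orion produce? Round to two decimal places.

144.50

With the rival's output fixed at 445, Orion's profit is π_O = (388 - (1/2)·445 - (1/2)q_O)q_O - (21q_O) = (331/2 - (1/2)q_O)q_O - (21q_O).
∂π_O/∂q_O = 289/2 - q_O = 0, so q_O = 289/2.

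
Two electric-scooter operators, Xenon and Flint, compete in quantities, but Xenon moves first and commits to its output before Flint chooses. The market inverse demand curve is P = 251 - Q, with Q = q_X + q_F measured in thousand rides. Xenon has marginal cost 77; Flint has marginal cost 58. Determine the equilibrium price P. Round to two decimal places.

Solve by backward induction. Given q_X, the follower Flint maximises π_F = (251 - q_X - q_F)q_F - 58q_F.
∂π_F/∂q_F = 193 - q_X - 2q_F = 0 gives the reaction function q_F = (193 - q_X)/2.
Xenon substitutes q_F(q_X) into its own profit: π_X = q_X(251 - q_X - (193 - q_X)/2) - 77q_X = (309/2 - (1/2)q_X)q_X - 77q_X.
Maximising: ∂π_X/∂q_X = 155/2 - q_X = 0, giving q_X = 155/2.
Then q_F = (193 - 155/2)/2 = 231/4.
Total output Q = 541/4, so price P = 251 - 541/4 = 463/4.

115.75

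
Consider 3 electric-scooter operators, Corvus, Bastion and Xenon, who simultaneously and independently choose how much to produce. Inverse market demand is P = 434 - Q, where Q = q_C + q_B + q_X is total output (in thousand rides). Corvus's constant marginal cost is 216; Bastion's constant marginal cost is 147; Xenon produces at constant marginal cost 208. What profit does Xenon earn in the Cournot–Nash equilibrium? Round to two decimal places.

Corvus's profit: π_C = (434 - Q)q_C - (216q_C). Setting ∂π_C/∂q_C = 0: 218 - 2q_C - (q_B + q_X) = 0.
Bastion's profit: π_B = (434 - Q)q_B - (147q_B). Setting ∂π_B/∂q_B = 0: 287 - 2q_B - (q_C + q_X) = 0.
Xenon's first-order condition: 226 - 2q_X - (q_C + q_B) = 0.
Adding the 3 first-order conditions: 731 − 4Q = 0, so Q = 731/4.
Back-substituting: q_C = (218 − 731/4) = 141/4, q_B = (287 − 731/4) = 417/4, q_X = (226 − 731/4) = 173/4.
Price P = 434 - 731/4 = 1005/4.
Xenon's profit: (1005/4 - 208)·(173/4) = 1870.5625.

1870.56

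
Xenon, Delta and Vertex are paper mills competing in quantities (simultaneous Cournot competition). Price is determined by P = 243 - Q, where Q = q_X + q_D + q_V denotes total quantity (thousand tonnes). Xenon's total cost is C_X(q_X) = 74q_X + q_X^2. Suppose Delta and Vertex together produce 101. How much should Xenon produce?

17

With rivals' combined output fixed at 101, Xenon's profit is π_X = (243 - 101 - q_X)q_X - (74q_X + q_X²) = (142 - q_X)q_X - (74q_X + q_X²).
∂π_X/∂q_X = 68 - 4q_X = 0, so q_X = 17.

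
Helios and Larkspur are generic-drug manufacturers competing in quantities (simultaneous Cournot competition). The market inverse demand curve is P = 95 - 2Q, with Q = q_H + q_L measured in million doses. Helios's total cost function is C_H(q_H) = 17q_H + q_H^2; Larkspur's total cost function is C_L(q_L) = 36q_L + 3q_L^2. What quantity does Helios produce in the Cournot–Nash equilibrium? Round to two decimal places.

11.82

Helios's profit: π_H = (95 - 2Q)q_H - (17q_H + q_H²). Setting ∂π_H/∂q_H = 0: 78 - 6q_H - 2(q_L) = 0.
Larkspur's first-order condition: 59 - 10q_L - 2(q_H) = 0.
Rearranging gives the reaction functions q_H = (78 - 2q_L)/6 and q_L = (59 - 2q_H)/10.
Substituting one into the other gives q_H = 331/28 and q_L = 99/28.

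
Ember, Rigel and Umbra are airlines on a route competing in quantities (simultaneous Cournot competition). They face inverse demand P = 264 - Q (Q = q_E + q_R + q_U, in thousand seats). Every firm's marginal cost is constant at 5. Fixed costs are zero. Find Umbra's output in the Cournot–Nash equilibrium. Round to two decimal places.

64.75

Each firm earns π_i = (264 - Q)q_i - 5q_i.
First-order condition (treating rivals' output as given): 259 - 2q_i - Σ_{j≠i} q_j = 0.
By symmetry each firm produces the same amount; substituting Σ_{j≠i} q_j = 2q_i yields q_i = 259/4.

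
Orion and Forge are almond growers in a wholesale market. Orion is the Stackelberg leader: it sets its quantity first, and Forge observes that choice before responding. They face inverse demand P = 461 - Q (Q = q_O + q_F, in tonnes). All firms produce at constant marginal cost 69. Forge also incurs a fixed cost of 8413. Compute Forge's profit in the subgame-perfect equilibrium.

Solve by backward induction. Given q_O, the follower Forge maximises π_F = (461 - q_O - q_F)q_F - 69q_F.
Setting the follower's marginal profit to zero, 392 - q_O - 2q_F = 0, i.e. q_F = (392 - q_O)/2.
The leader anticipates this reaction. Substituting into P = 461 - Q gives P = 265 - (1/2)q_O, so π_O = (265 - (1/2)q_O)q_O - 69q_O.
The leader's first-order condition 196 - q_O = 0 yields q_O = 196.
Then q_F = (392 - 196)/2 = 98.
Price P = 461 - 294 = 167.
Forge's profit: (167 - 69)·98 - 8413 = 1191.

1191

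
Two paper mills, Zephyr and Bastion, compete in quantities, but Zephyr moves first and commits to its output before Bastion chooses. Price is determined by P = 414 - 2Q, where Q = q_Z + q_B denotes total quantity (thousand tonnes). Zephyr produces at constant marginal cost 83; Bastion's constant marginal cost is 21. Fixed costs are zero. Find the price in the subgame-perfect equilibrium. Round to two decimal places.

The follower Bastion best-responds to any q_Z: π_B = (414 - 2Q)q_B - 21q_B.
∂π_B/∂q_B = 393 - 2q_Z - 4q_B = 0 gives the reaction function q_B = (393 - 2q_Z)/4.
Zephyr substitutes q_B(q_Z) into its own profit: π_Z = q_Z(414 - 2q_Z - (393 - 2q_Z)/2) - 83q_Z = (435/2 - q_Z)q_Z - 83q_Z.
Maximising: ∂π_Z/∂q_Z = 269/2 - 2q_Z = 0, giving q_Z = 269/4.
Then q_B = (393 - 2·(269/4))/4 = 517/8.
Total output Q = 1055/8, so price P = 414 - 2·(1055/8) = 601/4.

150.25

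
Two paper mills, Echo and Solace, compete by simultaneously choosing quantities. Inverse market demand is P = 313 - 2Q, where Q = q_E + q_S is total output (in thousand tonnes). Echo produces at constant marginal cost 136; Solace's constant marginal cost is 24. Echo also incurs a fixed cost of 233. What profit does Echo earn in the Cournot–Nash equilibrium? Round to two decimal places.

Echo's profit: π_E = (313 - 2Q)q_E - (136q_E). Setting ∂π_E/∂q_E = 0: 177 - 4q_E - 2(q_S) = 0.
Solace's profit: π_S = (313 - 2Q)q_S - (24q_S). Setting ∂π_S/∂q_S = 0: 289 - 4q_S - 2(q_E) = 0.
Rearranging gives the reaction functions q_E = (177 - 2q_S)/4 and q_S = (289 - 2q_E)/4.
Solving the pair: q_E = 65/6, q_S = 401/6.
Price P = 313 - 2·(233/3) = 473/3.
Echo's profit: (473/3 - 136)·(65/6) - 233 = 31/18.

1.72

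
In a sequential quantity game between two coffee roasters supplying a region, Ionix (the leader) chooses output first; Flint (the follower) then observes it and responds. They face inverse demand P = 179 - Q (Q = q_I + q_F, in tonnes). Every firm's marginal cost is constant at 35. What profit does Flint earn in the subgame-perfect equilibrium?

1296

The follower Flint best-responds to any q_I: π_F = (179 - Q)q_F - 35q_F.
∂π_F/∂q_F = 144 - q_I - 2q_F = 0 gives the reaction function q_F = (144 - q_I)/2.
The leader anticipates this reaction. Substituting into P = 179 - Q gives P = 107 - (1/2)q_I, so π_I = (107 - (1/2)q_I)q_I - 35q_I.
Leader FOC: 72 - q_I = 0, so q_I = 72.
Then q_F = (144 - 72)/2 = 36.
Price P = 179 - 108 = 71.
Flint's profit: (71 - 35)·36 = 1296.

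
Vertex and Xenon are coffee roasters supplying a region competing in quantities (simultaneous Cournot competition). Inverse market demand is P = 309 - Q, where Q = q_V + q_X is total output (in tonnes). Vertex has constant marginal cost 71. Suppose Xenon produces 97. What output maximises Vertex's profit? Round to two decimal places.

With the rival's output fixed at 97, Vertex's profit is π_V = (309 - 97 - q_V)q_V - (71q_V) = (212 - q_V)q_V - (71q_V).
∂π_V/∂q_V = 141 - 2q_V = 0, so q_V = 141/2.

70.50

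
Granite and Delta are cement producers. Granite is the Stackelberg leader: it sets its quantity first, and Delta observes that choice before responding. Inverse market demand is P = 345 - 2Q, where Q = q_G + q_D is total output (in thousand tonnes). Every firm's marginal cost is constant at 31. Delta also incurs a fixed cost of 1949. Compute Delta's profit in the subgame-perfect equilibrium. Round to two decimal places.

The follower Delta best-responds to any q_G: π_D = (345 - 2Q)q_D - 31q_D.
Setting the follower's marginal profit to zero, 314 - 2q_G - 4q_D = 0, i.e. q_D = (314 - 2q_G)/4.
Granite substitutes q_D(q_G) into its own profit: π_G = q_G(345 - 2q_G - (314 - 2q_G)/2) - 31q_G = (188 - q_G)q_G - 31q_G.
Maximising: ∂π_G/∂q_G = 157 - 2q_G = 0, giving q_G = 157/2.
Then q_D = (314 - 2·(157/2))/4 = 157/4.
Price P = 345 - 2·(471/4) = 219/2.
Delta's profit: (219/2 - 31)·(157/4) - 1949 = 1132.1250.

1132.13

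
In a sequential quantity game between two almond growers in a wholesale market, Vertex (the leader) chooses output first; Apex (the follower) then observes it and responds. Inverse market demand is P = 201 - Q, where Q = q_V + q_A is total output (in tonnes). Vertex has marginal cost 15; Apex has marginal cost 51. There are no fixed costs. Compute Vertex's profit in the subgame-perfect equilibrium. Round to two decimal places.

6160.50

Solve by backward induction. Given q_V, the follower Apex maximises π_A = (201 - q_V - q_A)q_A - 51q_A.
Follower FOC: 150 - q_V - 2q_A = 0, so q_A(q_V) = (150 - q_V)/2.
Vertex substitutes q_A(q_V) into its own profit: π_V = q_V(201 - q_V - (150 - q_V)/2) - 15q_V = (126 - (1/2)q_V)q_V - 15q_V.
Leader FOC: 111 - q_V = 0, so q_V = 111.
Then q_A = (150 - 111)/2 = 39/2.
Price P = 201 - 261/2 = 141/2.
Vertex's profit: (141/2 - 15)·111 = 6160.5000.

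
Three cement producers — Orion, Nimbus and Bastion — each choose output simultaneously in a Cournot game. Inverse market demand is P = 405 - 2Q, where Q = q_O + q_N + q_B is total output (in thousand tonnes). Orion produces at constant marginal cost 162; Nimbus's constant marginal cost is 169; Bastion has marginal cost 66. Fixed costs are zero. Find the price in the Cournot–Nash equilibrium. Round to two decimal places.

200.50

Orion's profit: π_O = (405 - 2Q)q_O - (162q_O). Setting ∂π_O/∂q_O = 0: 243 - 4q_O - 2(q_N + q_B) = 0.
Nimbus's profit: π_N = (405 - 2Q)q_N - (169q_N). Setting ∂π_N/∂q_N = 0: 236 - 4q_N - 2(q_O + q_B) = 0.
Bastion's first-order condition: 339 - 4q_B - 2(q_O + q_N) = 0.
Adding the 3 conditions: 818 − 4Q − 4Q = 0, i.e. Q = 409/4.
Back-substituting: q_O = (243 − 409/2)/2 = 77/4, q_N = (236 − 409/2)/2 = 63/4, q_B = (339 − 409/2)/2 = 269/4.
Total output Q = 409/4, so price P = 405 - 2·(409/4) = 401/2.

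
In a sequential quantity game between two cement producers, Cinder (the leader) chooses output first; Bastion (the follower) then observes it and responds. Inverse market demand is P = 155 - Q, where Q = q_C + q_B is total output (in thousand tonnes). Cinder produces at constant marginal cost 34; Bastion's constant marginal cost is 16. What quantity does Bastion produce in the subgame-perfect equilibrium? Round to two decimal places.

Solve by backward induction. Given q_C, the follower Bastion maximises π_B = (155 - q_C - q_B)q_B - 16q_B.
Setting the follower's marginal profit to zero, 139 - q_C - 2q_B = 0, i.e. q_B = (139 - q_C)/2.
The leader anticipates this reaction. Substituting into P = 155 - Q gives P = 171/2 - (1/2)q_C, so π_C = (171/2 - (1/2)q_C)q_C - 34q_C.
The leader's first-order condition 103/2 - q_C = 0 yields q_C = 103/2.
Then q_B = (139 - 103/2)/2 = 175/4.

43.75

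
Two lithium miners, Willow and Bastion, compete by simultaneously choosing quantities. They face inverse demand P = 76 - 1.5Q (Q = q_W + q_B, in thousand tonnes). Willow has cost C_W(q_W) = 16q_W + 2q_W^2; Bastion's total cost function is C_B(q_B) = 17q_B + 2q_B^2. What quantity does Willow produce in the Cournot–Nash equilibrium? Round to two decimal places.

7.09

Willow's profit: π_W = (76 - 1.5Q)q_W - (16q_W + 2q_W²). Setting ∂π_W/∂q_W = 0: 60 - 7q_W - (3/2)(q_B) = 0.
Bastion's profit: π_B = (76 - 1.5Q)q_B - (17q_B + 2q_B²). Setting ∂π_B/∂q_B = 0: 59 - 7q_B - (3/2)(q_W) = 0.
So q_W = (60 - (3/2)q_B)/7 and q_B = (59 - (3/2)q_W)/7.
Solving the pair: q_W = 78/11, q_B = 76/11.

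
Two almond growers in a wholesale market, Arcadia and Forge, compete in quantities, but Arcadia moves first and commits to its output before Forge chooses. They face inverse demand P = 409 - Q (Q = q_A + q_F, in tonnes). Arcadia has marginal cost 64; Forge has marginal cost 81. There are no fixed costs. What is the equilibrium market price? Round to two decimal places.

154.50

The follower Forge best-responds to any q_A: π_F = (409 - Q)q_F - 81q_F.
∂π_F/∂q_F = 328 - q_A - 2q_F = 0 gives the reaction function q_F = (328 - q_A)/2.
The leader anticipates this reaction. Substituting into P = 409 - Q gives P = 245 - (1/2)q_A, so π_A = (245 - (1/2)q_A)q_A - 64q_A.
The leader's first-order condition 181 - q_A = 0 yields q_A = 181.
Then q_F = (328 - 181)/2 = 147/2.
Total output Q = 509/2, so price P = 409 - 509/2 = 309/2.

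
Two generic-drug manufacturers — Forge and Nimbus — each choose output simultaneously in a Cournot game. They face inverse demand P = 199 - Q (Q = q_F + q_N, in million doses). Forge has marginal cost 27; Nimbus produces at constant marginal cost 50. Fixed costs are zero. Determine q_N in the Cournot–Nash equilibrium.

Forge's profit: π_F = (199 - Q)q_F - (27q_F). Setting ∂π_F/∂q_F = 0: 172 - 2q_F - (q_N) = 0.
Nimbus's profit: π_N = (199 - Q)q_N - (50q_N). Setting ∂π_N/∂q_N = 0: 149 - 2q_N - (q_F) = 0.
Best responses: q_F = (172 - q_N)/2, q_N = (149 - q_F)/2.
Substituting one into the other gives q_F = 65 and q_N = 42.

42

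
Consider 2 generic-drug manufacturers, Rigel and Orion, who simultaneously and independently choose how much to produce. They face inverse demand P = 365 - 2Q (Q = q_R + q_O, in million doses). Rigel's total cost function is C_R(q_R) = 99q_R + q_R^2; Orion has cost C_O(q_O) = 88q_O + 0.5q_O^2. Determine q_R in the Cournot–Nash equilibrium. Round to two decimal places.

29.85

Rigel's profit: π_R = (365 - 2Q)q_R - (99q_R + q_R²). Setting ∂π_R/∂q_R = 0: 266 - 6q_R - 2(q_O) = 0.
Orion's profit: π_O = (365 - 2Q)q_O - (88q_O + (1/2)q_O²). Setting ∂π_O/∂q_O = 0: 277 - 5q_O - 2(q_R) = 0.
Best responses: q_R = (266 - 2q_O)/6, q_O = (277 - 2q_R)/5.
Solving the pair: q_R = 388/13, q_O = 565/13.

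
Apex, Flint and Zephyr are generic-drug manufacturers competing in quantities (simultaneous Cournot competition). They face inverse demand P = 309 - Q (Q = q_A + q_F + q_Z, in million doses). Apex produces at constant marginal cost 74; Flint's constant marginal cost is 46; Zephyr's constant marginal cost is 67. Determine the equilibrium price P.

124

Apex's profit: π_A = (309 - Q)q_A - (74q_A). Setting ∂π_A/∂q_A = 0: 235 - 2q_A - (q_F + q_Z) = 0.
Flint's profit: π_F = (309 - Q)q_F - (46q_F). Setting ∂π_F/∂q_F = 0: 263 - 2q_F - (q_A + q_Z) = 0.
Zephyr's profit: π_Z = (309 - Q)q_Z - (67q_Z). Setting ∂π_Z/∂q_Z = 0: 242 - 2q_Z - (q_A + q_F) = 0.
Summing all 3 equations gives 740 − 4Q = 0, hence Q = 185.
Back-substituting: q_A = (235 − 185) = 50, q_F = (263 − 185) = 78, q_Z = (242 − 185) = 57.
Total output Q = 185, so price P = 309 - 185 = 124.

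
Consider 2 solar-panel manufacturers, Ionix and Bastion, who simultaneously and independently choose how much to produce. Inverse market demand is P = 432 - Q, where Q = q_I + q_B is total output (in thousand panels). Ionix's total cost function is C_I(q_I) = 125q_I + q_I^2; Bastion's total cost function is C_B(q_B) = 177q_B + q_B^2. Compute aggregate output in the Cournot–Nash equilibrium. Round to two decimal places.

112.40

Ionix's profit: π_I = (432 - Q)q_I - (125q_I + q_I²). Setting ∂π_I/∂q_I = 0: 307 - 4q_I - (q_B) = 0.
Bastion's first-order condition: 255 - 4q_B - (q_I) = 0.
Rearranging gives the reaction functions q_I = (307 - q_B)/4 and q_B = (255 - q_I)/4.
Solving the pair: q_I = 973/15, q_B = 713/15.
Total output Q = 973/15 + 713/15 = 562/5.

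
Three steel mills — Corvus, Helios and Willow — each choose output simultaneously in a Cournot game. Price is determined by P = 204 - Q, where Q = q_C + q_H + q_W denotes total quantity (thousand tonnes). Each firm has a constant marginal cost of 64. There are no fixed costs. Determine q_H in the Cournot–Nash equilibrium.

35

Each firm earns π_i = (204 - Q)q_i - 64q_i.
Setting ∂π_i/∂q_i = 0 with rivals' quantities fixed: 140 - 2q_i - Σ_{j≠i} q_j = 0.
With identical firms every q_j equals q_i, so Σ_{j≠i} q_j = 2q_i and 140 = 4q_i, giving q_i = 35.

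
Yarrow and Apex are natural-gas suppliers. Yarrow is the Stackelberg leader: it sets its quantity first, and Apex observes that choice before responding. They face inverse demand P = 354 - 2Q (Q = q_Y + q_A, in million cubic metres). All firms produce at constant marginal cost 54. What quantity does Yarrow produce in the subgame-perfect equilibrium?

Solve by backward induction. Given q_Y, the follower Apex maximises π_A = (354 - 2q_Y - 2q_A)q_A - 54q_A.
∂π_A/∂q_A = 300 - 2q_Y - 4q_A = 0 gives the reaction function q_A = (300 - 2q_Y)/4.
Yarrow substitutes q_A(q_Y) into its own profit: π_Y = q_Y(354 - 2q_Y - (300 - 2q_Y)/2) - 54q_Y = (204 - q_Y)q_Y - 54q_Y.
The leader's first-order condition 150 - 2q_Y = 0 yields q_Y = 75.
Then q_A = (300 - 2·75)/4 = 75/2.

75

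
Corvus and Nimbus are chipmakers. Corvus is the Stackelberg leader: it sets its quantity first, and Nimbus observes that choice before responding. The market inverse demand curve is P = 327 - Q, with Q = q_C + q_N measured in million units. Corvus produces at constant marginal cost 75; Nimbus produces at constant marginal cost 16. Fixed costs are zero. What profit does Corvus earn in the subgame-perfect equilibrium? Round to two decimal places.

4656.13

The follower Nimbus best-responds to any q_C: π_N = (327 - Q)q_N - 16q_N.
∂π_N/∂q_N = 311 - q_C - 2q_N = 0 gives the reaction function q_N = (311 - q_C)/2.
The leader anticipates this reaction. Substituting into P = 327 - Q gives P = 343/2 - (1/2)q_C, so π_C = (343/2 - (1/2)q_C)q_C - 75q_C.
Leader FOC: 193/2 - q_C = 0, so q_C = 193/2.
Then q_N = (311 - 193/2)/2 = 429/4.
Price P = 327 - 815/4 = 493/4.
Corvus's profit: (493/4 - 75)·(193/2) = 4656.1250.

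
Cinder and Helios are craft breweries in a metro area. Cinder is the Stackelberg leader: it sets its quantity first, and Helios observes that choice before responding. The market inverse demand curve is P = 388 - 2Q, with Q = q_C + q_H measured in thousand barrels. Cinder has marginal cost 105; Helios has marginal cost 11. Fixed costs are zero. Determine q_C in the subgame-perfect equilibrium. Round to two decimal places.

47.25

Solve by backward induction. Given q_C, the follower Helios maximises π_H = (388 - 2q_C - 2q_H)q_H - 11q_H.
∂π_H/∂q_H = 377 - 2q_C - 4q_H = 0 gives the reaction function q_H = (377 - 2q_C)/4.
Cinder substitutes q_H(q_C) into its own profit: π_C = q_C(388 - 2q_C - (377 - 2q_C)/2) - 105q_C = (399/2 - q_C)q_C - 105q_C.
The leader's first-order condition 189/2 - 2q_C = 0 yields q_C = 189/4.
Then q_H = (377 - 2·(189/4))/4 = 565/8.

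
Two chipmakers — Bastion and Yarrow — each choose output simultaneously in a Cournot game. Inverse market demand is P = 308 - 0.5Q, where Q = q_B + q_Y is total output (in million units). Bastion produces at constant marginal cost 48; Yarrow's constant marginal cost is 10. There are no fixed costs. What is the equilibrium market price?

Bastion's profit: π_B = (308 - 0.5Q)q_B - (48q_B). Setting ∂π_B/∂q_B = 0: 260 - q_B - (1/2)(q_Y) = 0.
Yarrow's profit: π_Y = (308 - 0.5Q)q_Y - (10q_Y). Setting ∂π_Y/∂q_Y = 0: 298 - q_Y - (1/2)(q_B) = 0.
Rearranging gives the reaction functions q_B = (260 - (1/2)q_Y) and q_Y = (298 - (1/2)q_B).
Solving the pair: q_B = 148, q_Y = 224.
Total output Q = 372, so price P = 308 - (1/2)·372 = 122.

122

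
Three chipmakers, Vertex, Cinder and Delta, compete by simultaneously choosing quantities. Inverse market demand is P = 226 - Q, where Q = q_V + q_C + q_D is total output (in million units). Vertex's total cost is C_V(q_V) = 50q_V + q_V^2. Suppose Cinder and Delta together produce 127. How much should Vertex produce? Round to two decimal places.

12.25

With rivals' combined output fixed at 127, Vertex's profit is π_V = (226 - 127 - q_V)q_V - (50q_V + q_V²) = (99 - q_V)q_V - (50q_V + q_V²).
∂π_V/∂q_V = 49 - 4q_V = 0, so q_V = 49/4.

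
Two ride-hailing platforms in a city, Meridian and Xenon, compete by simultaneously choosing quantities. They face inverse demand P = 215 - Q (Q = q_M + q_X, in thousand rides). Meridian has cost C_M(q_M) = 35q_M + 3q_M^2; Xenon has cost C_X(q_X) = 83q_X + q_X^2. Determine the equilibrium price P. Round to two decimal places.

Meridian's profit: π_M = (215 - Q)q_M - (35q_M + 3q_M²). Setting ∂π_M/∂q_M = 0: 180 - 8q_M - (q_X) = 0.
Xenon's profit: π_X = (215 - Q)q_X - (83q_X + q_X²). Setting ∂π_X/∂q_X = 0: 132 - 4q_X - (q_M) = 0.
Rearranging gives the reaction functions q_M = (180 - q_X)/8 and q_X = (132 - q_M)/4.
Solving the pair: q_M = 588/31, q_X = 876/31.
Total output Q = 1464/31, so price P = 215 - 1464/31 = 167.7742.

167.77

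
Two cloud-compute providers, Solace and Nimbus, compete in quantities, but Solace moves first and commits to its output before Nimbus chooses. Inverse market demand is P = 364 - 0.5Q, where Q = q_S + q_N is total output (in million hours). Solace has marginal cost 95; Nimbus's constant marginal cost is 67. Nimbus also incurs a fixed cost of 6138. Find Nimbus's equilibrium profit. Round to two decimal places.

9438.13

Solve by backward induction. Given q_S, the follower Nimbus maximises π_N = (364 - (1/2)q_S - (1/2)q_N)q_N - 67q_N.
Follower FOC: 297 - (1/2)q_S - q_N = 0, so q_N(q_S) = (297 - (1/2)q_S).
The leader anticipates this reaction. Substituting into P = 364 - 0.5Q gives P = 431/2 - (1/4)q_S, so π_S = (431/2 - (1/4)q_S)q_S - 95q_S.
Leader FOC: 241/2 - (1/2)q_S = 0, so q_S = 241.
Then q_N = (297 - (1/2)·241) = 353/2.
Price P = 364 - (1/2)·(835/2) = 621/4.
Nimbus's profit: (621/4 - 67)·(353/2) - 6138 = 9438.1250.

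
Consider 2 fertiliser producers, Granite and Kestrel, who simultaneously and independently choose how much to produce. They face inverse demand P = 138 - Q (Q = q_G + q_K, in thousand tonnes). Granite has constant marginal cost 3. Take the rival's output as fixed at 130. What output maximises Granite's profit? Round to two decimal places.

With the rival's output fixed at 130, Granite's profit is π_G = (138 - 130 - q_G)q_G - (3q_G) = (8 - q_G)q_G - (3q_G).
∂π_G/∂q_G = 5 - 2q_G = 0, so q_G = 5/2.

2.50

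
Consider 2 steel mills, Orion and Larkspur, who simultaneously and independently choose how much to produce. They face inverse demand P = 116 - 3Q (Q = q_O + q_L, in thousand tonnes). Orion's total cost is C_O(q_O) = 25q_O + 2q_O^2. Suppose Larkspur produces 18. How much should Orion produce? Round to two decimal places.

3.70

With the rival's output fixed at 18, Orion's profit is π_O = (116 - 3·18 - 3q_O)q_O - (25q_O + 2q_O²) = (62 - 3q_O)q_O - (25q_O + 2q_O²).
∂π_O/∂q_O = 37 - 10q_O = 0, so q_O = 37/10.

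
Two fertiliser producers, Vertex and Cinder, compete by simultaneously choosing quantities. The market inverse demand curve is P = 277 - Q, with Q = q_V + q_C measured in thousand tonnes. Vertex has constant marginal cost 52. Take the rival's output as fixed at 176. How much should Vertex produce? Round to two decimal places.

24.50

With the rival's output fixed at 176, Vertex's profit is π_V = (277 - 176 - q_V)q_V - (52q_V) = (101 - q_V)q_V - (52q_V).
∂π_V/∂q_V = 49 - 2q_V = 0, so q_V = 49/2.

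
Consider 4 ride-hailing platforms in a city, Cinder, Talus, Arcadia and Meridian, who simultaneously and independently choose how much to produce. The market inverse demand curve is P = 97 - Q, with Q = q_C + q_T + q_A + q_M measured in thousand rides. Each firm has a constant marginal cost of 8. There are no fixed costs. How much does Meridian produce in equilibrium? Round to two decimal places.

17.80

Each firm earns π_i = (97 - Q)q_i - 8q_i.
First-order condition (treating rivals' output as given): 89 - 2q_i - Σ_{j≠i} q_j = 0.
With identical firms every q_j equals q_i, so Σ_{j≠i} q_j = 3q_i and 89 = 5q_i, giving q_i = 89/5.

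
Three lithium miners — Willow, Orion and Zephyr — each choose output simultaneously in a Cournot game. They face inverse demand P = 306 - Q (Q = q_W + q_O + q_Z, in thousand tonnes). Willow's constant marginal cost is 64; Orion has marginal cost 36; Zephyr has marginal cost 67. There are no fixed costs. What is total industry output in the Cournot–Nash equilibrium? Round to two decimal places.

Willow's profit: π_W = (306 - Q)q_W - (64q_W). Setting ∂π_W/∂q_W = 0: 242 - 2q_W - (q_O + q_Z) = 0.
Orion's profit: π_O = (306 - Q)q_O - (36q_O). Setting ∂π_O/∂q_O = 0: 270 - 2q_O - (q_W + q_Z) = 0.
Zephyr's profit: π_Z = (306 - Q)q_Z - (67q_Z). Setting ∂π_Z/∂q_Z = 0: 239 - 2q_Z - (q_W + q_O) = 0.
Adding the 3 first-order conditions: 751 − 4Q = 0, so Q = 751/4.
Back-substituting: q_W = (242 − 751/4) = 217/4, q_O = (270 − 751/4) = 329/4, q_Z = (239 − 751/4) = 205/4.
Total output Q = 217/4 + 329/4 + 205/4 = 751/4.

187.75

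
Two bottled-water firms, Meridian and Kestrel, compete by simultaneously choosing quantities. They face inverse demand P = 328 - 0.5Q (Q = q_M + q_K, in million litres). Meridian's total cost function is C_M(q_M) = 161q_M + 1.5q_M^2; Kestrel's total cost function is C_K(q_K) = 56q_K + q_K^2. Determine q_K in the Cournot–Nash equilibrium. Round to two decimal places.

85.49

Meridian's profit: π_M = (328 - 0.5Q)q_M - (161q_M + (3/2)q_M²). Setting ∂π_M/∂q_M = 0: 167 - 4q_M - (1/2)(q_K) = 0.
Kestrel's first-order condition: 272 - 3q_K - (1/2)(q_M) = 0.
Rearranging gives the reaction functions q_M = (167 - (1/2)q_K)/4 and q_K = (272 - (1/2)q_M)/3.
Solving the pair: q_M = 1460/47, q_K = 85.4894.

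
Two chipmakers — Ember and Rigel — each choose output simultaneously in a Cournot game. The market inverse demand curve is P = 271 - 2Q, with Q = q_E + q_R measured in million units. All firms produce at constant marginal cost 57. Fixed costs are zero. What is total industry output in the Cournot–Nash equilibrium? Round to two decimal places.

71.33

A representative firm's profit is π_i = q_i(271 - 2Q) - 57q_i.
First-order condition (treating rivals' output as given): 214 - 4q_i - 2q_j = 0.
With identical firms every q_j equals q_i, so q_j = q_i and 214 = 6q_i, giving q_i = 107/3.
Total output Q = 107/3 + 107/3 = 214/3.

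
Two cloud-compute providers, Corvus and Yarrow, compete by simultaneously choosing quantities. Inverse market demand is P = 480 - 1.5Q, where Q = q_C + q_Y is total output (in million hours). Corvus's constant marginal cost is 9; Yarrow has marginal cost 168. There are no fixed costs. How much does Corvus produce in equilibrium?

Corvus's profit: π_C = (480 - 1.5Q)q_C - (9q_C). Setting ∂π_C/∂q_C = 0: 471 - 3q_C - (3/2)(q_Y) = 0.
Yarrow's profit: π_Y = (480 - 1.5Q)q_Y - (168q_Y). Setting ∂π_Y/∂q_Y = 0: 312 - 3q_Y - (3/2)(q_C) = 0.
Best responses: q_C = (471 - (3/2)q_Y)/3, q_Y = (312 - (3/2)q_C)/3.
Substituting one into the other gives q_C = 140 and q_Y = 34.

140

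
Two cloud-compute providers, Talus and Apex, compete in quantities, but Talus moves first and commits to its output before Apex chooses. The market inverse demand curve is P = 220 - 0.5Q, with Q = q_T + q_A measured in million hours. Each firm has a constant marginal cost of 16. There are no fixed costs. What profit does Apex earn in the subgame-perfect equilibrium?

5202

The follower Apex best-responds to any q_T: π_A = (220 - 0.5Q)q_A - 16q_A.
∂π_A/∂q_A = 204 - (1/2)q_T - q_A = 0 gives the reaction function q_A = (204 - (1/2)q_T).
Talus substitutes q_A(q_T) into its own profit: π_T = q_T(220 - (1/2)q_T - (204 - (1/2)q_T)/2) - 16q_T = (118 - (1/4)q_T)q_T - 16q_T.
Leader FOC: 102 - (1/2)q_T = 0, so q_T = 204.
Then q_A = (204 - (1/2)·204) = 102.
Price P = 220 - (1/2)·306 = 67.
Apex's profit: (67 - 16)·102 = 5202.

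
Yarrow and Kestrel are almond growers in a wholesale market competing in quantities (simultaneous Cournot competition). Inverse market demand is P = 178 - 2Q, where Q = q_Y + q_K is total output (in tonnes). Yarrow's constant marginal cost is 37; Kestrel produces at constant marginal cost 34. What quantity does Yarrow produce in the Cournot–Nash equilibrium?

23

Yarrow's profit: π_Y = (178 - 2Q)q_Y - (37q_Y). Setting ∂π_Y/∂q_Y = 0: 141 - 4q_Y - 2(q_K) = 0.
Kestrel's profit: π_K = (178 - 2Q)q_K - (34q_K). Setting ∂π_K/∂q_K = 0: 144 - 4q_K - 2(q_Y) = 0.
Best responses: q_Y = (141 - 2q_K)/4, q_K = (144 - 2q_Y)/4.
Solving the pair: q_Y = 23, q_K = 49/2.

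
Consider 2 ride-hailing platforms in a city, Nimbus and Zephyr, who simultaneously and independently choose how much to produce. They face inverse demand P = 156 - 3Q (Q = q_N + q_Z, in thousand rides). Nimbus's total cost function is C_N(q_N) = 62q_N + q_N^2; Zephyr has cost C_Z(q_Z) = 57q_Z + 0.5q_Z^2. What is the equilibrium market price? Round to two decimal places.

100.40

Nimbus's profit: π_N = (156 - 3Q)q_N - (62q_N + q_N²). Setting ∂π_N/∂q_N = 0: 94 - 8q_N - 3(q_Z) = 0.
Zephyr's profit: π_Z = (156 - 3Q)q_Z - (57q_Z + (1/2)q_Z²). Setting ∂π_Z/∂q_Z = 0: 99 - 7q_Z - 3(q_N) = 0.
Best responses: q_N = (94 - 3q_Z)/8, q_Z = (99 - 3q_N)/7.
Substituting one into the other gives q_N = 361/47 and q_Z = 510/47.
Total output Q = 871/47, so price P = 156 - 3·(871/47) = 100.4043.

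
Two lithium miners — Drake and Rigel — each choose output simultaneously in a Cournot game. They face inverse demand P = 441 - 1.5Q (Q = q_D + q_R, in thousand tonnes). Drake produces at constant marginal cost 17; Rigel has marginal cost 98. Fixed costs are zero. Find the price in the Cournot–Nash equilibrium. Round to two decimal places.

185.33

Drake's profit: π_D = (441 - 1.5Q)q_D - (17q_D). Setting ∂π_D/∂q_D = 0: 424 - 3q_D - (3/2)(q_R) = 0.
Rigel's first-order condition: 343 - 3q_R - (3/2)(q_D) = 0.
Best responses: q_D = (424 - (3/2)q_R)/3, q_R = (343 - (3/2)q_D)/3.
Substituting one into the other gives q_D = 1010/9 and q_R = 524/9.
Total output Q = 1534/9, so price P = 441 - (3/2)·(1534/9) = 556/3.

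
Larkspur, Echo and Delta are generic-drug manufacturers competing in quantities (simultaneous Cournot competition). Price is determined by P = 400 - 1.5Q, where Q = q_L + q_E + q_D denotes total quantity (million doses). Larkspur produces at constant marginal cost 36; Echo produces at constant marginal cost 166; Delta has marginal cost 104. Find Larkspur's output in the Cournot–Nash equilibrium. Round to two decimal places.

93.67

Larkspur's profit: π_L = (400 - 1.5Q)q_L - (36q_L). Setting ∂π_L/∂q_L = 0: 364 - 3q_L - (3/2)(q_E + q_D) = 0.
Echo's profit: π_E = (400 - 1.5Q)q_E - (166q_E). Setting ∂π_E/∂q_E = 0: 234 - 3q_E - (3/2)(q_L + q_D) = 0.
Delta's profit: π_D = (400 - 1.5Q)q_D - (104q_D). Setting ∂π_D/∂q_D = 0: 296 - 3q_D - (3/2)(q_L + q_E) = 0.
Adding the 3 first-order conditions: 894 − 6Q = 0, so Q = 149.
Back-substituting: q_L = (364 − 447/2)/(3/2) = 281/3, q_E = (234 − 447/2)/(3/2) = 7, q_D = (296 − 447/2)/(3/2) = 145/3.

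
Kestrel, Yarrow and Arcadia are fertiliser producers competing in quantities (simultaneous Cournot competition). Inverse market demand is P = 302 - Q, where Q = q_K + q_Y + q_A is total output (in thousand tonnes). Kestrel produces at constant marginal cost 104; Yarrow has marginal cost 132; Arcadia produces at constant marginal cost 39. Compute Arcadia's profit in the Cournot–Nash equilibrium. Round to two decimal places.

11077.56

Kestrel's profit: π_K = (302 - Q)q_K - (104q_K). Setting ∂π_K/∂q_K = 0: 198 - 2q_K - (q_Y + q_A) = 0.
Yarrow's profit: π_Y = (302 - Q)q_Y - (132q_Y). Setting ∂π_Y/∂q_Y = 0: 170 - 2q_Y - (q_K + q_A) = 0.
Arcadia's profit: π_A = (302 - Q)q_A - (39q_A). Setting ∂π_A/∂q_A = 0: 263 - 2q_A - (q_K + q_Y) = 0.
Adding the 3 conditions: 631 − 2Q − 2Q = 0, i.e. Q = 631/4.
Back-substituting: q_K = (198 − 631/4) = 161/4, q_Y = (170 − 631/4) = 49/4, q_A = (263 − 631/4) = 421/4.
Price P = 302 - 631/4 = 577/4.
Arcadia's profit: (577/4 - 39)·(421/4) = 11077.5625.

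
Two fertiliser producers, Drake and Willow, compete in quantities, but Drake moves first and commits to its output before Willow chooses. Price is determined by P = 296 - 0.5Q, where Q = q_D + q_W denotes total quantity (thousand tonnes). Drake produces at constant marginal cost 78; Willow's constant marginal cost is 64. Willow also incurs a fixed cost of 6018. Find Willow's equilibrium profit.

The follower Willow best-responds to any q_D: π_W = (296 - 0.5Q)q_W - 64q_W.
Follower FOC: 232 - (1/2)q_D - q_W = 0, so q_W(q_D) = (232 - (1/2)q_D).
Drake substitutes q_W(q_D) into its own profit: π_D = q_D(296 - (1/2)q_D - (232 - (1/2)q_D)/2) - 78q_D = (180 - (1/4)q_D)q_D - 78q_D.
Leader FOC: 102 - (1/2)q_D = 0, so q_D = 204.
Then q_W = (232 - (1/2)·204) = 130.
Price P = 296 - (1/2)·334 = 129.
Willow's profit: (129 - 64)·130 - 6018 = 2432.

2432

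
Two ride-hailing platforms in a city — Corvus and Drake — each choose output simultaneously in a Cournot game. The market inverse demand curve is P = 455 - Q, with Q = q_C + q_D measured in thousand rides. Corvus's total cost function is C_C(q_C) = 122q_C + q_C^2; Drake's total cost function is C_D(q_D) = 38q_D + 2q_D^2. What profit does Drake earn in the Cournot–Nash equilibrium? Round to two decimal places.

10107.14

Corvus's profit: π_C = (455 - Q)q_C - (122q_C + q_C²). Setting ∂π_C/∂q_C = 0: 333 - 4q_C - (q_D) = 0.
Drake's profit: π_D = (455 - Q)q_D - (38q_D + 2q_D²). Setting ∂π_D/∂q_D = 0: 417 - 6q_D - (q_C) = 0.
Best responses: q_C = (333 - q_D)/4, q_D = (417 - q_C)/6.
Substituting one into the other gives q_C = 1581/23 and q_D = 1335/23.
Price P = 455 - 126.7826 = 328.2174.
Drake's profit: 328.2174·(1335/23) - 38·(1335/23) - 2(1335/23)² = 10107.1361.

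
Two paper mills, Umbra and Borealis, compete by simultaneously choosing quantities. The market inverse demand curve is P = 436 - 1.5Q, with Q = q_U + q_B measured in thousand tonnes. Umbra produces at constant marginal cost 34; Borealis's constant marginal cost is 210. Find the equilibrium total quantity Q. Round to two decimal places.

139.56

Umbra's profit: π_U = (436 - 1.5Q)q_U - (34q_U). Setting ∂π_U/∂q_U = 0: 402 - 3q_U - (3/2)(q_B) = 0.
Borealis's profit: π_B = (436 - 1.5Q)q_B - (210q_B). Setting ∂π_B/∂q_B = 0: 226 - 3q_B - (3/2)(q_U) = 0.
So q_U = (402 - (3/2)q_B)/3 and q_B = (226 - (3/2)q_U)/3.
Substituting one into the other gives q_U = 1156/9 and q_B = 100/9.
Total output Q = 1156/9 + 100/9 = 1256/9.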